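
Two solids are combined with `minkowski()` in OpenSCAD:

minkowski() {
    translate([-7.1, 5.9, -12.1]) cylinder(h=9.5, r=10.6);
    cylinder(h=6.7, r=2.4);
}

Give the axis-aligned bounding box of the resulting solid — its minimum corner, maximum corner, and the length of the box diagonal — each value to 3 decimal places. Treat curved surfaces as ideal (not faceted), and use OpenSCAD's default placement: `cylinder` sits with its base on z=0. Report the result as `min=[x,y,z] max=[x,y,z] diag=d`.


A = translate([-7.1, 5.9, -12.1]) cylinder(h=9.5, r=10.6) → bbox [-17.7,-4.7,-12.1] .. [3.5,16.5,-2.6]
B = cylinder(h=6.7, r=2.4) → bbox [-2.4,-2.4,0] .. [2.4,2.4,6.7]
lo = A.lo+B.lo = [-17.7-2.4, -4.7-2.4, -12.1+0] = [-20.100,-7.100,-12.100]
hi = A.hi+B.hi = [3.5+2.4, 16.5+2.4, -2.6+6.7] = [5.900,18.900,4.100]
diag = √(26²+26²+16.2²) = √1614.44 = 40.180

min=[-20.100,-7.100,-12.100] max=[5.900,18.900,4.100] diag=40.180


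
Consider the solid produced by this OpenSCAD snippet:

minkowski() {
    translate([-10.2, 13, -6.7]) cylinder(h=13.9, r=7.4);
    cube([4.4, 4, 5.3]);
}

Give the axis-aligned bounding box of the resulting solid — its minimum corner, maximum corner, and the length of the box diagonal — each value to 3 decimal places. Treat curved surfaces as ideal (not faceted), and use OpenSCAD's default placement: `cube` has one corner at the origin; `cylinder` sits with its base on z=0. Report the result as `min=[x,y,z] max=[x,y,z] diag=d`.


A = translate([-10.2, 13, -6.7]) cylinder(h=13.9, r=7.4) → bbox [-17.6,5.6,-6.7] .. [-2.8,20.4,7.2]
B = cube([4.4, 4, 5.3]) → bbox [0,0,0] .. [4.4,4,5.3]
lo = A.lo+B.lo = [-17.6+0, 5.6+0, -6.7+0] = [-17.600,5.600,-6.700]
hi = A.hi+B.hi = [-2.8+4.4, 20.4+4, 7.2+5.3] = [1.600,24.400,12.500]
diag = √(19.2²+18.8²+19.2²) = √1090.72 = 33.026

min=[-17.600,5.600,-6.700] max=[1.600,24.400,12.500] diag=33.026


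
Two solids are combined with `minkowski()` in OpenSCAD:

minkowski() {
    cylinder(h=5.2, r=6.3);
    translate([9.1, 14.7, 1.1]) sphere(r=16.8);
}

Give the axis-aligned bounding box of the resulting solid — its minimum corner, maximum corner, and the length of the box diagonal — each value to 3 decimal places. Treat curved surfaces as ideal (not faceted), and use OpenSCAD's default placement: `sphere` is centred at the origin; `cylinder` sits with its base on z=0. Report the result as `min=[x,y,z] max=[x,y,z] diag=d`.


min=[-14.000,-8.400,-15.700] max=[32.200,37.800,23.100] diag=75.989

A = translate([9.1, 14.7, 1.1]) sphere(r=16.8) → bbox [-7.7,-2.1,-15.7] .. [25.9,31.5,17.9]
B = cylinder(h=5.2, r=6.3) → bbox [-6.3,-6.3,0] .. [6.3,6.3,5.2]
lo = A.lo+B.lo = [-7.7-6.3, -2.1-6.3, -15.7+0] = [-14.000,-8.400,-15.700]
hi = A.hi+B.hi = [25.9+6.3, 31.5+6.3, 17.9+5.2] = [32.200,37.800,23.100]
diag = √(46.2²+46.2²+38.8²) = √5774.32 = 75.989


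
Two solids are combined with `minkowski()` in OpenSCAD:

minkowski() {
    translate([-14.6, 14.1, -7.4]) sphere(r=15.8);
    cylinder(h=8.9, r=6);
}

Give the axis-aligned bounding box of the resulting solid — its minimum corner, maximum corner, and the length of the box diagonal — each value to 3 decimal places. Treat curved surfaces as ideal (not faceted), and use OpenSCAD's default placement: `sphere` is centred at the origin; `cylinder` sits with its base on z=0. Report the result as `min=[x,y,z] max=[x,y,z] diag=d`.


min=[-36.400,-7.700,-23.200] max=[7.200,35.900,17.300] diag=73.771

A = translate([-14.6, 14.1, -7.4]) sphere(r=15.8) → bbox [-30.4,-1.7,-23.2] .. [1.2,29.9,8.4]
B = cylinder(h=8.9, r=6) → bbox [-6,-6,0] .. [6,6,8.9]
lo = A.lo+B.lo = [-30.4-6, -1.7-6, -23.2+0] = [-36.400,-7.700,-23.200]
hi = A.hi+B.hi = [1.2+6, 29.9+6, 8.4+8.9] = [7.200,35.900,17.300]
diag = √(43.6²+43.6²+40.5²) = √5442.17 = 73.771


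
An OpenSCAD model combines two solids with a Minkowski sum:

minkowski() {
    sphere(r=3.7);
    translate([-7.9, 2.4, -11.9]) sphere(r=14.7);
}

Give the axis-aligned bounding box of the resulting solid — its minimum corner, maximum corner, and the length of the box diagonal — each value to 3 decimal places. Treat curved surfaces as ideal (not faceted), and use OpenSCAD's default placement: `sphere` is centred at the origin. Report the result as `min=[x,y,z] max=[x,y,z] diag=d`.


A = translate([-7.9, 2.4, -11.9]) sphere(r=14.7) → bbox [-22.6,-12.3,-26.6] .. [6.8,17.1,2.8]
B = sphere(r=3.7) → bbox [-3.7,-3.7,-3.7] .. [3.7,3.7,3.7]
lo = A.lo+B.lo = [-22.6-3.7, -12.3-3.7, -26.6-3.7] = [-26.300,-16.000,-30.300]
hi = A.hi+B.hi = [6.8+3.7, 17.1+3.7, 2.8+3.7] = [10.500,20.800,6.500]
diag = √(36.8²+36.8²+36.8²) = √4062.72 = 63.739

min=[-26.300,-16.000,-30.300] max=[10.500,20.800,6.500] diag=63.739


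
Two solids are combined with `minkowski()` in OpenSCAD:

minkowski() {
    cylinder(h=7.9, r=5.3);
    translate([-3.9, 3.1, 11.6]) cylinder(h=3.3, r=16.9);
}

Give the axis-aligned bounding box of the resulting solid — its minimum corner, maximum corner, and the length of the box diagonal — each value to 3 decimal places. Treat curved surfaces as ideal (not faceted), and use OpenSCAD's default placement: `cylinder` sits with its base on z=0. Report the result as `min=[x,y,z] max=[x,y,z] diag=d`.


min=[-26.100,-19.100,11.600] max=[18.300,25.300,22.800] diag=63.782

A = translate([-3.9, 3.1, 11.6]) cylinder(h=3.3, r=16.9) → bbox [-20.8,-13.8,11.6] .. [13,20,14.9]
B = cylinder(h=7.9, r=5.3) → bbox [-5.3,-5.3,0] .. [5.3,5.3,7.9]
lo = A.lo+B.lo = [-20.8-5.3, -13.8-5.3, 11.6+0] = [-26.100,-19.100,11.600]
hi = A.hi+B.hi = [13+5.3, 20+5.3, 14.9+7.9] = [18.300,25.300,22.800]
diag = √(44.4²+44.4²+11.2²) = √4068.16 = 63.782


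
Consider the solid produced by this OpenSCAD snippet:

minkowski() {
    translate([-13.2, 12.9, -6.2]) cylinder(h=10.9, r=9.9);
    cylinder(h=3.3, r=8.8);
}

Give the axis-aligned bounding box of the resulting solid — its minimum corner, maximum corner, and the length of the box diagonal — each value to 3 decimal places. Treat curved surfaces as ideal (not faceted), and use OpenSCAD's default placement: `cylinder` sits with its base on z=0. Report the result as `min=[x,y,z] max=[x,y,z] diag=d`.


min=[-31.900,-5.800,-6.200] max=[5.500,31.600,8.000] diag=54.765

A = translate([-13.2, 12.9, -6.2]) cylinder(h=10.9, r=9.9) → bbox [-23.1,3,-6.2] .. [-3.3,22.8,4.7]
B = cylinder(h=3.3, r=8.8) → bbox [-8.8,-8.8,0] .. [8.8,8.8,3.3]
lo = A.lo+B.lo = [-23.1-8.8, 3-8.8, -6.2+0] = [-31.900,-5.800,-6.200]
hi = A.hi+B.hi = [-3.3+8.8, 22.8+8.8, 4.7+3.3] = [5.500,31.600,8.000]
diag = √(37.4²+37.4²+14.2²) = √2999.16 = 54.765


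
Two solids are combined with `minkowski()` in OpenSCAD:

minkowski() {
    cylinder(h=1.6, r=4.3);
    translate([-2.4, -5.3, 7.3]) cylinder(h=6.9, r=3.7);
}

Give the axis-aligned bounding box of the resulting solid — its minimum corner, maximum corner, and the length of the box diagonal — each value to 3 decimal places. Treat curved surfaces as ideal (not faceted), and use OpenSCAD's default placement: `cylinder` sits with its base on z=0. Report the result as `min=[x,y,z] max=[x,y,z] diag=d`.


min=[-10.400,-13.300,7.300] max=[5.600,2.700,15.800] diag=24.171

A = translate([-2.4, -5.3, 7.3]) cylinder(h=6.9, r=3.7) → bbox [-6.1,-9,7.3] .. [1.3,-1.6,14.2]
B = cylinder(h=1.6, r=4.3) → bbox [-4.3,-4.3,0] .. [4.3,4.3,1.6]
lo = A.lo+B.lo = [-6.1-4.3, -9-4.3, 7.3+0] = [-10.400,-13.300,7.300]
hi = A.hi+B.hi = [1.3+4.3, -1.6+4.3, 14.2+1.6] = [5.600,2.700,15.800]
diag = √(16²+16²+8.5²) = √584.25 = 24.171


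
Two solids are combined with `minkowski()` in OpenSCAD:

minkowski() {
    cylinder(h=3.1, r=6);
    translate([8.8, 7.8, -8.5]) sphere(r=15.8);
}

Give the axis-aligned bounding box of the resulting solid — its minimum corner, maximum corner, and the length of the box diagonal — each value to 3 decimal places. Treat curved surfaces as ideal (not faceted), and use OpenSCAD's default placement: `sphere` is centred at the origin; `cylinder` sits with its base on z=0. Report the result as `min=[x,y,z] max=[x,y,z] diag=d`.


min=[-13.000,-14.000,-24.300] max=[30.600,29.600,10.400] diag=70.753

A = translate([8.8, 7.8, -8.5]) sphere(r=15.8) → bbox [-7,-8,-24.3] .. [24.6,23.6,7.3]
B = cylinder(h=3.1, r=6) → bbox [-6,-6,0] .. [6,6,3.1]
lo = A.lo+B.lo = [-7-6, -8-6, -24.3+0] = [-13.000,-14.000,-24.300]
hi = A.hi+B.hi = [24.6+6, 23.6+6, 7.3+3.1] = [30.600,29.600,10.400]
diag = √(43.6²+43.6²+34.7²) = √5006.01 = 70.753


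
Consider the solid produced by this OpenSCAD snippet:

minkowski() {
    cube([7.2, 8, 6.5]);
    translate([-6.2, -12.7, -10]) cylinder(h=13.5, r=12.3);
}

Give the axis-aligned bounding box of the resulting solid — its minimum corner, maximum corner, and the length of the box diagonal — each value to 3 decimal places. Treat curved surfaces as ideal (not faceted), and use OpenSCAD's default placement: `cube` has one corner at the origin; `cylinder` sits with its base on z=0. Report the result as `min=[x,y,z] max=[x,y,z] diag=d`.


A = translate([-6.2, -12.7, -10]) cylinder(h=13.5, r=12.3) → bbox [-18.5,-25,-10] .. [6.1,-0.4,3.5]
B = cube([7.2, 8, 6.5]) → bbox [0,0,0] .. [7.2,8,6.5]
lo = A.lo+B.lo = [-18.5+0, -25+0, -10+0] = [-18.500,-25.000,-10.000]
hi = A.hi+B.hi = [6.1+7.2, -0.4+8, 3.5+6.5] = [13.300,7.600,10.000]
diag = √(31.8²+32.6²+20²) = √2474 = 49.739

min=[-18.500,-25.000,-10.000] max=[13.300,7.600,10.000] diag=49.739


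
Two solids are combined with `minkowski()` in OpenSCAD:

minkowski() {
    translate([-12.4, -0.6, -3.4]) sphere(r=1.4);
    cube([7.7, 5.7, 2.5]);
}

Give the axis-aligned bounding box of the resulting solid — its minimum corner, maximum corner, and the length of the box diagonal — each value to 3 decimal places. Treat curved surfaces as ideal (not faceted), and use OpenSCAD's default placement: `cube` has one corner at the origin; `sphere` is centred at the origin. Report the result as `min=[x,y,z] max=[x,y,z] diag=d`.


A = translate([-12.4, -0.6, -3.4]) sphere(r=1.4) → bbox [-13.8,-2,-4.8] .. [-11,0.8,-2]
B = cube([7.7, 5.7, 2.5]) → bbox [0,0,0] .. [7.7,5.7,2.5]
lo = A.lo+B.lo = [-13.8+0, -2+0, -4.8+0] = [-13.800,-2.000,-4.800]
hi = A.hi+B.hi = [-11+7.7, 0.8+5.7, -2+2.5] = [-3.300,6.500,0.500]
diag = √(10.5²+8.5²+5.3²) = √210.59 = 14.512

min=[-13.800,-2.000,-4.800] max=[-3.300,6.500,0.500] diag=14.512


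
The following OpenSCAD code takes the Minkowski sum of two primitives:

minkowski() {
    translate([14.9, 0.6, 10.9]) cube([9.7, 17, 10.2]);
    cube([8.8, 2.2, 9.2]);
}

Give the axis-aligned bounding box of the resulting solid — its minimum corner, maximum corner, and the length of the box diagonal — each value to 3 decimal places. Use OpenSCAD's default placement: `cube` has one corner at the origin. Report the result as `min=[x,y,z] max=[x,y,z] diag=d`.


min=[14.900,0.600,10.900] max=[33.400,19.800,30.300] diag=32.973

A = translate([14.9, 0.6, 10.9]) cube([9.7, 17, 10.2]) → bbox [14.9,0.6,10.9] .. [24.6,17.6,21.1]
B = cube([8.8, 2.2, 9.2]) → bbox [0,0,0] .. [8.8,2.2,9.2]
lo = A.lo+B.lo = [14.9+0, 0.6+0, 10.9+0] = [14.900,0.600,10.900]
hi = A.hi+B.hi = [24.6+8.8, 17.6+2.2, 21.1+9.2] = [33.400,19.800,30.300]
diag = √(18.5²+19.2²+19.4²) = √1087.25 = 32.973


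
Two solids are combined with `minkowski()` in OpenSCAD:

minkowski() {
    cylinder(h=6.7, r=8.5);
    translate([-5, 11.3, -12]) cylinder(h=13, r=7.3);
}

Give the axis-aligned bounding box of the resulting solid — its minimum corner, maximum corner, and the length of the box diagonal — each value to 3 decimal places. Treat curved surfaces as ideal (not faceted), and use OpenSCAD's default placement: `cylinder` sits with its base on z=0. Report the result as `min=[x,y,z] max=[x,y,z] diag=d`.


A = translate([-5, 11.3, -12]) cylinder(h=13, r=7.3) → bbox [-12.3,4,-12] .. [2.3,18.6,1]
B = cylinder(h=6.7, r=8.5) → bbox [-8.5,-8.5,0] .. [8.5,8.5,6.7]
lo = A.lo+B.lo = [-12.3-8.5, 4-8.5, -12+0] = [-20.800,-4.500,-12.000]
hi = A.hi+B.hi = [2.3+8.5, 18.6+8.5, 1+6.7] = [10.800,27.100,7.700]
diag = √(31.6²+31.6²+19.7²) = √2385.21 = 48.839

min=[-20.800,-4.500,-12.000] max=[10.800,27.100,7.700] diag=48.839


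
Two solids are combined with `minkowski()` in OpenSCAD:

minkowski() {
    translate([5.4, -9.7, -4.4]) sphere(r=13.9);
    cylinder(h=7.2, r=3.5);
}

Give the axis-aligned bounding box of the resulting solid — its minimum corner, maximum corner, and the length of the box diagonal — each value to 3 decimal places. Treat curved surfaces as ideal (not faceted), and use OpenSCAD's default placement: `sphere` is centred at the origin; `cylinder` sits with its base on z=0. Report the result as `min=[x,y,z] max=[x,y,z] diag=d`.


A = translate([5.4, -9.7, -4.4]) sphere(r=13.9) → bbox [-8.5,-23.6,-18.3] .. [19.3,4.2,9.5]
B = cylinder(h=7.2, r=3.5) → bbox [-3.5,-3.5,0] .. [3.5,3.5,7.2]
lo = A.lo+B.lo = [-8.5-3.5, -23.6-3.5, -18.3+0] = [-12.000,-27.100,-18.300]
hi = A.hi+B.hi = [19.3+3.5, 4.2+3.5, 9.5+7.2] = [22.800,7.700,16.700]
diag = √(34.8²+34.8²+35²) = √3647.08 = 60.391

min=[-12.000,-27.100,-18.300] max=[22.800,7.700,16.700] diag=60.391


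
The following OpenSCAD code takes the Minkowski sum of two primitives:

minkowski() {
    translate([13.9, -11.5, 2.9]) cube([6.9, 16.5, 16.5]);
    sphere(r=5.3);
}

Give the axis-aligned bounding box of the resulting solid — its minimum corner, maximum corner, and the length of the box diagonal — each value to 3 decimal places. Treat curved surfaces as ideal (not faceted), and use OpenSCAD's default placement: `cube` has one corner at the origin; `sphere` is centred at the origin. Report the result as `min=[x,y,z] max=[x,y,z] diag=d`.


min=[8.600,-16.800,-2.400] max=[26.100,10.300,24.700] diag=42.132

A = translate([13.9, -11.5, 2.9]) cube([6.9, 16.5, 16.5]) → bbox [13.9,-11.5,2.9] .. [20.8,5,19.4]
B = sphere(r=5.3) → bbox [-5.3,-5.3,-5.3] .. [5.3,5.3,5.3]
lo = A.lo+B.lo = [13.9-5.3, -11.5-5.3, 2.9-5.3] = [8.600,-16.800,-2.400]
hi = A.hi+B.hi = [20.8+5.3, 5+5.3, 19.4+5.3] = [26.100,10.300,24.700]
diag = √(17.5²+27.1²+27.1²) = √1775.07 = 42.132


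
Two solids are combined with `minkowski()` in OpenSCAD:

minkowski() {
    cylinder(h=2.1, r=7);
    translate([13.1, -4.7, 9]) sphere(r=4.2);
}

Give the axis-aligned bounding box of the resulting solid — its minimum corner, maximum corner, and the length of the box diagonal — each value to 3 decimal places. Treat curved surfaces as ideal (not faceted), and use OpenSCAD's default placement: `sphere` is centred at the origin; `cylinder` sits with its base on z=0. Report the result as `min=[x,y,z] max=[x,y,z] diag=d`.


A = translate([13.1, -4.7, 9]) sphere(r=4.2) → bbox [8.9,-8.9,4.8] .. [17.3,-0.5,13.2]
B = cylinder(h=2.1, r=7) → bbox [-7,-7,0] .. [7,7,2.1]
lo = A.lo+B.lo = [8.9-7, -8.9-7, 4.8+0] = [1.900,-15.900,4.800]
hi = A.hi+B.hi = [17.3+7, -0.5+7, 13.2+2.1] = [24.300,6.500,15.300]
diag = √(22.4²+22.4²+10.5²) = √1113.77 = 33.373

min=[1.900,-15.900,4.800] max=[24.300,6.500,15.300] diag=33.373


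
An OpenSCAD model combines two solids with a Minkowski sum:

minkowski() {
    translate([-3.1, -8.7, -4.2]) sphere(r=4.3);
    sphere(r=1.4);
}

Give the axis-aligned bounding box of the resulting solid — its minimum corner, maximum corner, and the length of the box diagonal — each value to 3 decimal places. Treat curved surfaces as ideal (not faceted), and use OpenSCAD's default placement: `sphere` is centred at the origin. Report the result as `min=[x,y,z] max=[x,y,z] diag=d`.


A = translate([-3.1, -8.7, -4.2]) sphere(r=4.3) → bbox [-7.4,-13,-8.5] .. [1.2,-4.4,0.1]
B = sphere(r=1.4) → bbox [-1.4,-1.4,-1.4] .. [1.4,1.4,1.4]
lo = A.lo+B.lo = [-7.4-1.4, -13-1.4, -8.5-1.4] = [-8.800,-14.400,-9.900]
hi = A.hi+B.hi = [1.2+1.4, -4.4+1.4, 0.1+1.4] = [2.600,-3.000,1.500]
diag = √(11.4²+11.4²+11.4²) = √389.88 = 19.745

min=[-8.800,-14.400,-9.900] max=[2.600,-3.000,1.500] diag=19.745


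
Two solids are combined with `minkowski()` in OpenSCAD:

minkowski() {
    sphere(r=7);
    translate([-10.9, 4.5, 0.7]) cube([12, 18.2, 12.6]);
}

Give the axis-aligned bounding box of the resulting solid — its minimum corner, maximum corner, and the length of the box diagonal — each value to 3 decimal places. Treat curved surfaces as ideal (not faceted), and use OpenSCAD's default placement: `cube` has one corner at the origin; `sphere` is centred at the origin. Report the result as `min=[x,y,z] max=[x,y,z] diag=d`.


A = translate([-10.9, 4.5, 0.7]) cube([12, 18.2, 12.6]) → bbox [-10.9,4.5,0.7] .. [1.1,22.7,13.3]
B = sphere(r=7) → bbox [-7,-7,-7] .. [7,7,7]
lo = A.lo+B.lo = [-10.9-7, 4.5-7, 0.7-7] = [-17.900,-2.500,-6.300]
hi = A.hi+B.hi = [1.1+7, 22.7+7, 13.3+7] = [8.100,29.700,20.300]
diag = √(26²+32.2²+26.6²) = √2420.4 = 49.198

min=[-17.900,-2.500,-6.300] max=[8.100,29.700,20.300] diag=49.198


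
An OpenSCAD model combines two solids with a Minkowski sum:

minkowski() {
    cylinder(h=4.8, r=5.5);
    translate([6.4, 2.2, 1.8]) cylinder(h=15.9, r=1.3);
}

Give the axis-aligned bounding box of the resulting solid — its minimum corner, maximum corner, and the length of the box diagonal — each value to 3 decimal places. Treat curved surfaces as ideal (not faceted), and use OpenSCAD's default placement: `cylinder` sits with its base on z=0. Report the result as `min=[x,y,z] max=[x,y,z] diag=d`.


A = translate([6.4, 2.2, 1.8]) cylinder(h=15.9, r=1.3) → bbox [5.1,0.9,1.8] .. [7.7,3.5,17.7]
B = cylinder(h=4.8, r=5.5) → bbox [-5.5,-5.5,0] .. [5.5,5.5,4.8]
lo = A.lo+B.lo = [5.1-5.5, 0.9-5.5, 1.8+0] = [-0.400,-4.600,1.800]
hi = A.hi+B.hi = [7.7+5.5, 3.5+5.5, 17.7+4.8] = [13.200,9.000,22.500]
diag = √(13.6²+13.6²+20.7²) = √798.41 = 28.256

min=[-0.400,-4.600,1.800] max=[13.200,9.000,22.500] diag=28.256


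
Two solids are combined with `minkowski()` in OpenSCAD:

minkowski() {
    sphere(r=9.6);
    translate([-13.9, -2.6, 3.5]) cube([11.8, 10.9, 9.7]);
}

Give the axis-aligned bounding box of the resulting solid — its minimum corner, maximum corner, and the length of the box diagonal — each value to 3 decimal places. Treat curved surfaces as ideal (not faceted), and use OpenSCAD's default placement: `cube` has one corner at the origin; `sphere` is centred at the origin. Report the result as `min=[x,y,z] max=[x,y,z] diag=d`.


min=[-23.500,-12.200,-6.100] max=[7.500,17.900,22.800] diag=51.983

A = translate([-13.9, -2.6, 3.5]) cube([11.8, 10.9, 9.7]) → bbox [-13.9,-2.6,3.5] .. [-2.1,8.3,13.2]
B = sphere(r=9.6) → bbox [-9.6,-9.6,-9.6] .. [9.6,9.6,9.6]
lo = A.lo+B.lo = [-13.9-9.6, -2.6-9.6, 3.5-9.6] = [-23.500,-12.200,-6.100]
hi = A.hi+B.hi = [-2.1+9.6, 8.3+9.6, 13.2+9.6] = [7.500,17.900,22.800]
diag = √(31²+30.1²+28.9²) = √2702.22 = 51.983


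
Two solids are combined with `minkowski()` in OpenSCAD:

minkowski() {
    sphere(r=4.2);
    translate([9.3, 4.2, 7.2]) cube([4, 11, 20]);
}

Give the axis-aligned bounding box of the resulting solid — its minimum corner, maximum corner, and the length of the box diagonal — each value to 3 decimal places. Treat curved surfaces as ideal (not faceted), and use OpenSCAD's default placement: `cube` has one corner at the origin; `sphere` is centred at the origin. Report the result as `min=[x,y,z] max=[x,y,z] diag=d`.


A = translate([9.3, 4.2, 7.2]) cube([4, 11, 20]) → bbox [9.3,4.2,7.2] .. [13.3,15.2,27.2]
B = sphere(r=4.2) → bbox [-4.2,-4.2,-4.2] .. [4.2,4.2,4.2]
lo = A.lo+B.lo = [9.3-4.2, 4.2-4.2, 7.2-4.2] = [5.100,0.000,3.000]
hi = A.hi+B.hi = [13.3+4.2, 15.2+4.2, 27.2+4.2] = [17.500,19.400,31.400]
diag = √(12.4²+19.4²+28.4²) = √1336.68 = 36.561

min=[5.100,0.000,3.000] max=[17.500,19.400,31.400] diag=36.561


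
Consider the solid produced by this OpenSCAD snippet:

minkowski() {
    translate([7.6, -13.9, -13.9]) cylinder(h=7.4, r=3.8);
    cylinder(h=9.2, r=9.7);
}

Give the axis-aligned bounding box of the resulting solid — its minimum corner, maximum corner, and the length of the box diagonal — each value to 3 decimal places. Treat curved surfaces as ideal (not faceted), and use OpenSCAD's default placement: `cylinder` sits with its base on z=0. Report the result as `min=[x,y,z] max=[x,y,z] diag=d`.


min=[-5.900,-27.400,-13.900] max=[21.100,-0.400,2.700] diag=41.636

A = translate([7.6, -13.9, -13.9]) cylinder(h=7.4, r=3.8) → bbox [3.8,-17.7,-13.9] .. [11.4,-10.1,-6.5]
B = cylinder(h=9.2, r=9.7) → bbox [-9.7,-9.7,0] .. [9.7,9.7,9.2]
lo = A.lo+B.lo = [3.8-9.7, -17.7-9.7, -13.9+0] = [-5.900,-27.400,-13.900]
hi = A.hi+B.hi = [11.4+9.7, -10.1+9.7, -6.5+9.2] = [21.100,-0.400,2.700]
diag = √(27²+27²+16.6²) = √1733.56 = 41.636


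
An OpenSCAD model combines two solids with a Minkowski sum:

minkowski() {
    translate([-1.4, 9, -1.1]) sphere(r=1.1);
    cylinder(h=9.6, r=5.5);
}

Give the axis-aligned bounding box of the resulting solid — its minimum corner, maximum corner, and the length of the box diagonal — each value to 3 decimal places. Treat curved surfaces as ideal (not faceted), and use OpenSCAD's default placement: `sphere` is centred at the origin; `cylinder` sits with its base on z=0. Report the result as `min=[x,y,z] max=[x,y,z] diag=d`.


min=[-8.000,2.400,-2.200] max=[5.200,15.600,9.600] diag=22.084

A = translate([-1.4, 9, -1.1]) sphere(r=1.1) → bbox [-2.5,7.9,-2.2] .. [-0.3,10.1,0]
B = cylinder(h=9.6, r=5.5) → bbox [-5.5,-5.5,0] .. [5.5,5.5,9.6]
lo = A.lo+B.lo = [-2.5-5.5, 7.9-5.5, -2.2+0] = [-8.000,2.400,-2.200]
hi = A.hi+B.hi = [-0.3+5.5, 10.1+5.5, 0+9.6] = [5.200,15.600,9.600]
diag = √(13.2²+13.2²+11.8²) = √487.72 = 22.084


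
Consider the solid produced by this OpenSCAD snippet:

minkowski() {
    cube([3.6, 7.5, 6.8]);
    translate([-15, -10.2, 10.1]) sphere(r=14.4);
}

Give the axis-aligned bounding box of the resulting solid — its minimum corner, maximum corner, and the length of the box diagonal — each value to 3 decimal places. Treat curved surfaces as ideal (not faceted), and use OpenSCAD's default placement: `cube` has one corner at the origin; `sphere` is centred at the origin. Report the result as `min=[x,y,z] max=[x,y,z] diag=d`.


A = translate([-15, -10.2, 10.1]) sphere(r=14.4) → bbox [-29.4,-24.6,-4.3] .. [-0.6,4.2,24.5]
B = cube([3.6, 7.5, 6.8]) → bbox [0,0,0] .. [3.6,7.5,6.8]
lo = A.lo+B.lo = [-29.4+0, -24.6+0, -4.3+0] = [-29.400,-24.600,-4.300]
hi = A.hi+B.hi = [-0.6+3.6, 4.2+7.5, 24.5+6.8] = [3.000,11.700,31.300]
diag = √(32.4²+36.3²+35.6²) = √3634.81 = 60.289

min=[-29.400,-24.600,-4.300] max=[3.000,11.700,31.300] diag=60.289


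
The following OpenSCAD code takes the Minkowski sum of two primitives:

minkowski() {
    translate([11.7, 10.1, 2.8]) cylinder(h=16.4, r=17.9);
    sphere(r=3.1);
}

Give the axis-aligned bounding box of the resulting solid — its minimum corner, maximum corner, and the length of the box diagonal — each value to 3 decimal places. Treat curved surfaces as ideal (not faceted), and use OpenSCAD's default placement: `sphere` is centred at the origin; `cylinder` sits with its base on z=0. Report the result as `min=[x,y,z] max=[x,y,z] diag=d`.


A = translate([11.7, 10.1, 2.8]) cylinder(h=16.4, r=17.9) → bbox [-6.2,-7.8,2.8] .. [29.6,28,19.2]
B = sphere(r=3.1) → bbox [-3.1,-3.1,-3.1] .. [3.1,3.1,3.1]
lo = A.lo+B.lo = [-6.2-3.1, -7.8-3.1, 2.8-3.1] = [-9.300,-10.900,-0.300]
hi = A.hi+B.hi = [29.6+3.1, 28+3.1, 19.2+3.1] = [32.700,31.100,22.300]
diag = √(42²+42²+22.6²) = √4038.76 = 63.551

min=[-9.300,-10.900,-0.300] max=[32.700,31.100,22.300] diag=63.551


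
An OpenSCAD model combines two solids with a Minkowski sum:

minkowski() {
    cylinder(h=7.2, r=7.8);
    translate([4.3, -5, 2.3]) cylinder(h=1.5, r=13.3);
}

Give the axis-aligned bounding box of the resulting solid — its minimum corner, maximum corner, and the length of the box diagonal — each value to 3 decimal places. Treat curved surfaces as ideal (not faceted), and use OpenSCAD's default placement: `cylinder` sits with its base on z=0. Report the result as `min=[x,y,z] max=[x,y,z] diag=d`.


min=[-16.800,-26.100,2.300] max=[25.400,16.100,11.000] diag=60.311

A = translate([4.3, -5, 2.3]) cylinder(h=1.5, r=13.3) → bbox [-9,-18.3,2.3] .. [17.6,8.3,3.8]
B = cylinder(h=7.2, r=7.8) → bbox [-7.8,-7.8,0] .. [7.8,7.8,7.2]
lo = A.lo+B.lo = [-9-7.8, -18.3-7.8, 2.3+0] = [-16.800,-26.100,2.300]
hi = A.hi+B.hi = [17.6+7.8, 8.3+7.8, 3.8+7.2] = [25.400,16.100,11.000]
diag = √(42.2²+42.2²+8.7²) = √3637.37 = 60.311


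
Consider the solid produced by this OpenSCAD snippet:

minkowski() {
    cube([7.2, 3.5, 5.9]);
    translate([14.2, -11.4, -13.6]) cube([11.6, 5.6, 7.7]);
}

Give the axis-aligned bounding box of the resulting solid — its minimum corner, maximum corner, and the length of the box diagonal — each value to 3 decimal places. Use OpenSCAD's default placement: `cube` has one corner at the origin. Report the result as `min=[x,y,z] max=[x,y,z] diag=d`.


min=[14.200,-11.400,-13.600] max=[33.000,-2.300,0.000] diag=24.924

A = translate([14.2, -11.4, -13.6]) cube([11.6, 5.6, 7.7]) → bbox [14.2,-11.4,-13.6] .. [25.8,-5.8,-5.9]
B = cube([7.2, 3.5, 5.9]) → bbox [0,0,0] .. [7.2,3.5,5.9]
lo = A.lo+B.lo = [14.2+0, -11.4+0, -13.6+0] = [14.200,-11.400,-13.600]
hi = A.hi+B.hi = [25.8+7.2, -5.8+3.5, -5.9+5.9] = [33.000,-2.300,0.000]
diag = √(18.8²+9.1²+13.6²) = √621.21 = 24.924


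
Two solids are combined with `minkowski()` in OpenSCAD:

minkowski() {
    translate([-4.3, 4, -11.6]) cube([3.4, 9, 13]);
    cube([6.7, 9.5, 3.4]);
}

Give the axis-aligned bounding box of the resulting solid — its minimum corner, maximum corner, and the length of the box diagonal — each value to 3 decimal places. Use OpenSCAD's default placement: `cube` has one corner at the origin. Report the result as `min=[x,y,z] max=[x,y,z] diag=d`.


min=[-4.300,4.000,-11.600] max=[5.800,22.500,4.800] diag=26.706

A = translate([-4.3, 4, -11.6]) cube([3.4, 9, 13]) → bbox [-4.3,4,-11.6] .. [-0.9,13,1.4]
B = cube([6.7, 9.5, 3.4]) → bbox [0,0,0] .. [6.7,9.5,3.4]
lo = A.lo+B.lo = [-4.3+0, 4+0, -11.6+0] = [-4.300,4.000,-11.600]
hi = A.hi+B.hi = [-0.9+6.7, 13+9.5, 1.4+3.4] = [5.800,22.500,4.800]
diag = √(10.1²+18.5²+16.4²) = √713.22 = 26.706


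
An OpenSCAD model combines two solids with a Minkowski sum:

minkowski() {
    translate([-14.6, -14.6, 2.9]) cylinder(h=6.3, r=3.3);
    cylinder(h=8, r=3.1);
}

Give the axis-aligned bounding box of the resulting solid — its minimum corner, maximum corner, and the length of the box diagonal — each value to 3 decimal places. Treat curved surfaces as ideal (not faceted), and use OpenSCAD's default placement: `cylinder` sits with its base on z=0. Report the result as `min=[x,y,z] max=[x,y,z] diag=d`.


A = translate([-14.6, -14.6, 2.9]) cylinder(h=6.3, r=3.3) → bbox [-17.9,-17.9,2.9] .. [-11.3,-11.3,9.2]
B = cylinder(h=8, r=3.1) → bbox [-3.1,-3.1,0] .. [3.1,3.1,8]
lo = A.lo+B.lo = [-17.9-3.1, -17.9-3.1, 2.9+0] = [-21.000,-21.000,2.900]
hi = A.hi+B.hi = [-11.3+3.1, -11.3+3.1, 9.2+8] = [-8.200,-8.200,17.200]
diag = √(12.8²+12.8²+14.3²) = √532.17 = 23.069

min=[-21.000,-21.000,2.900] max=[-8.200,-8.200,17.200] diag=23.069


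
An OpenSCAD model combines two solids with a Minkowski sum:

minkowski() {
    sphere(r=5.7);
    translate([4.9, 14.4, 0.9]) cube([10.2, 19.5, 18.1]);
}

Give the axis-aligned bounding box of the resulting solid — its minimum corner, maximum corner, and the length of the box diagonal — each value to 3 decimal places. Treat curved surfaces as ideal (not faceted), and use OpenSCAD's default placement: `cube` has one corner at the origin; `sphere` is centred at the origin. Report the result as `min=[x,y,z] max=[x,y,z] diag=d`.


A = translate([4.9, 14.4, 0.9]) cube([10.2, 19.5, 18.1]) → bbox [4.9,14.4,0.9] .. [15.1,33.9,19]
B = sphere(r=5.7) → bbox [-5.7,-5.7,-5.7] .. [5.7,5.7,5.7]
lo = A.lo+B.lo = [4.9-5.7, 14.4-5.7, 0.9-5.7] = [-0.800,8.700,-4.800]
hi = A.hi+B.hi = [15.1+5.7, 33.9+5.7, 19+5.7] = [20.800,39.600,24.700]
diag = √(21.6²+30.9²+29.5²) = √2291.62 = 47.871

min=[-0.800,8.700,-4.800] max=[20.800,39.600,24.700] diag=47.871


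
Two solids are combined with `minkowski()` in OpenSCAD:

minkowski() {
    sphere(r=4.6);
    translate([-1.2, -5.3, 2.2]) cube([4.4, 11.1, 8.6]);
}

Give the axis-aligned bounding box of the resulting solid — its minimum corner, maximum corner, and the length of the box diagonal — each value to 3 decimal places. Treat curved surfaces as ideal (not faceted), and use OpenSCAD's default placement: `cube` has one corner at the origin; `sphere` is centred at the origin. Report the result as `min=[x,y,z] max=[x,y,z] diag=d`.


min=[-5.800,-9.900,-2.400] max=[7.800,10.400,15.400] diag=30.231

A = translate([-1.2, -5.3, 2.2]) cube([4.4, 11.1, 8.6]) → bbox [-1.2,-5.3,2.2] .. [3.2,5.8,10.8]
B = sphere(r=4.6) → bbox [-4.6,-4.6,-4.6] .. [4.6,4.6,4.6]
lo = A.lo+B.lo = [-1.2-4.6, -5.3-4.6, 2.2-4.6] = [-5.800,-9.900,-2.400]
hi = A.hi+B.hi = [3.2+4.6, 5.8+4.6, 10.8+4.6] = [7.800,10.400,15.400]
diag = √(13.6²+20.3²+17.8²) = √913.89 = 30.231


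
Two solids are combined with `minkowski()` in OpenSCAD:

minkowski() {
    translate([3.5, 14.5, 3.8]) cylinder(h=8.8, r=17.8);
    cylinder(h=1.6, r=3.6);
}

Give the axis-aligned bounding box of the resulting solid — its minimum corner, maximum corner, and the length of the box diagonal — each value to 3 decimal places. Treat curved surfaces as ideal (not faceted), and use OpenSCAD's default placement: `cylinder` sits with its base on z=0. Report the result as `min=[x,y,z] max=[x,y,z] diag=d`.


A = translate([3.5, 14.5, 3.8]) cylinder(h=8.8, r=17.8) → bbox [-14.3,-3.3,3.8] .. [21.3,32.3,12.6]
B = cylinder(h=1.6, r=3.6) → bbox [-3.6,-3.6,0] .. [3.6,3.6,1.6]
lo = A.lo+B.lo = [-14.3-3.6, -3.3-3.6, 3.8+0] = [-17.900,-6.900,3.800]
hi = A.hi+B.hi = [21.3+3.6, 32.3+3.6, 12.6+1.6] = [24.900,35.900,14.200]
diag = √(42.8²+42.8²+10.4²) = √3771.84 = 61.415

min=[-17.900,-6.900,3.800] max=[24.900,35.900,14.200] diag=61.415


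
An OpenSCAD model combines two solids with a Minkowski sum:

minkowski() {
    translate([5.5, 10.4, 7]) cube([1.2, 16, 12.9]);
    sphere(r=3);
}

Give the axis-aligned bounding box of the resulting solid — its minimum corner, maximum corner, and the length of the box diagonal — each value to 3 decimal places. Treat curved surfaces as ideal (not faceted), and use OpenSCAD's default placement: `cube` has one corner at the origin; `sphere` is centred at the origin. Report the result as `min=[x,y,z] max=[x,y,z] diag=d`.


min=[2.500,7.400,4.000] max=[9.700,29.400,22.900] diag=29.884

A = translate([5.5, 10.4, 7]) cube([1.2, 16, 12.9]) → bbox [5.5,10.4,7] .. [6.7,26.4,19.9]
B = sphere(r=3) → bbox [-3,-3,-3] .. [3,3,3]
lo = A.lo+B.lo = [5.5-3, 10.4-3, 7-3] = [2.500,7.400,4.000]
hi = A.hi+B.hi = [6.7+3, 26.4+3, 19.9+3] = [9.700,29.400,22.900]
diag = √(7.2²+22²+18.9²) = √893.05 = 29.884


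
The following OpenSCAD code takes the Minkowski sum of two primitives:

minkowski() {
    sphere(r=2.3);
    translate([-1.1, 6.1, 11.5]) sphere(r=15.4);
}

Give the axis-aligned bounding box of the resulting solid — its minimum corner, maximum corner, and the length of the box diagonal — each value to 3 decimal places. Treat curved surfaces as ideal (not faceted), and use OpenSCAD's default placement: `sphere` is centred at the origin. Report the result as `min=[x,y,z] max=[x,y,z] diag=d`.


min=[-18.800,-11.600,-6.200] max=[16.600,23.800,29.200] diag=61.315

A = translate([-1.1, 6.1, 11.5]) sphere(r=15.4) → bbox [-16.5,-9.3,-3.9] .. [14.3,21.5,26.9]
B = sphere(r=2.3) → bbox [-2.3,-2.3,-2.3] .. [2.3,2.3,2.3]
lo = A.lo+B.lo = [-16.5-2.3, -9.3-2.3, -3.9-2.3] = [-18.800,-11.600,-6.200]
hi = A.hi+B.hi = [14.3+2.3, 21.5+2.3, 26.9+2.3] = [16.600,23.800,29.200]
diag = √(35.4²+35.4²+35.4²) = √3759.48 = 61.315


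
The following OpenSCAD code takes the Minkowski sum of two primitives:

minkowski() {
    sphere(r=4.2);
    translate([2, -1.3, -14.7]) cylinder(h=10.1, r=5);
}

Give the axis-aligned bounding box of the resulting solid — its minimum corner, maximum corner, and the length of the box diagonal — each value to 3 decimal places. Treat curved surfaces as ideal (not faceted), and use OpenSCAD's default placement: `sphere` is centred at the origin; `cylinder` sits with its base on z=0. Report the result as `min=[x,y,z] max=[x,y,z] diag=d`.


A = translate([2, -1.3, -14.7]) cylinder(h=10.1, r=5) → bbox [-3,-6.3,-14.7] .. [7,3.7,-4.6]
B = sphere(r=4.2) → bbox [-4.2,-4.2,-4.2] .. [4.2,4.2,4.2]
lo = A.lo+B.lo = [-3-4.2, -6.3-4.2, -14.7-4.2] = [-7.200,-10.500,-18.900]
hi = A.hi+B.hi = [7+4.2, 3.7+4.2, -4.6+4.2] = [11.200,7.900,-0.400]
diag = √(18.4²+18.4²+18.5²) = √1019.37 = 31.928

min=[-7.200,-10.500,-18.900] max=[11.200,7.900,-0.400] diag=31.928


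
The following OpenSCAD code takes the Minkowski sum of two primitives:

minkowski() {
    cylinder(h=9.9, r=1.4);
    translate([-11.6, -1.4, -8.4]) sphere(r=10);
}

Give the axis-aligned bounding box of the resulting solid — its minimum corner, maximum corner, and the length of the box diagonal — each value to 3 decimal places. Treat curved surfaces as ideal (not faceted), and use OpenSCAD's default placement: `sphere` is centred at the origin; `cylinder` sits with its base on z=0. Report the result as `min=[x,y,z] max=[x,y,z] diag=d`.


A = translate([-11.6, -1.4, -8.4]) sphere(r=10) → bbox [-21.6,-11.4,-18.4] .. [-1.6,8.6,1.6]
B = cylinder(h=9.9, r=1.4) → bbox [-1.4,-1.4,0] .. [1.4,1.4,9.9]
lo = A.lo+B.lo = [-21.6-1.4, -11.4-1.4, -18.4+0] = [-23.000,-12.800,-18.400]
hi = A.hi+B.hi = [-1.6+1.4, 8.6+1.4, 1.6+9.9] = [-0.200,10.000,11.500]
diag = √(22.8²+22.8²+29.9²) = √1933.69 = 43.974

min=[-23.000,-12.800,-18.400] max=[-0.200,10.000,11.500] diag=43.974


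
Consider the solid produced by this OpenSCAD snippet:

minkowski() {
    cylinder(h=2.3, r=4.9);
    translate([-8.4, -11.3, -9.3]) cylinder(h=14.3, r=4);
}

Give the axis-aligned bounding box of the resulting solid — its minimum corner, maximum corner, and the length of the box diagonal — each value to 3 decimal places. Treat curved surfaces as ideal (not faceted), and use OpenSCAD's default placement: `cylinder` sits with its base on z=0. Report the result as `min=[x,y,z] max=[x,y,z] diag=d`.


min=[-17.300,-20.200,-9.300] max=[0.500,-2.400,7.300] diag=30.154

A = translate([-8.4, -11.3, -9.3]) cylinder(h=14.3, r=4) → bbox [-12.4,-15.3,-9.3] .. [-4.4,-7.3,5]
B = cylinder(h=2.3, r=4.9) → bbox [-4.9,-4.9,0] .. [4.9,4.9,2.3]
lo = A.lo+B.lo = [-12.4-4.9, -15.3-4.9, -9.3+0] = [-17.300,-20.200,-9.300]
hi = A.hi+B.hi = [-4.4+4.9, -7.3+4.9, 5+2.3] = [0.500,-2.400,7.300]
diag = √(17.8²+17.8²+16.6²) = √909.24 = 30.154


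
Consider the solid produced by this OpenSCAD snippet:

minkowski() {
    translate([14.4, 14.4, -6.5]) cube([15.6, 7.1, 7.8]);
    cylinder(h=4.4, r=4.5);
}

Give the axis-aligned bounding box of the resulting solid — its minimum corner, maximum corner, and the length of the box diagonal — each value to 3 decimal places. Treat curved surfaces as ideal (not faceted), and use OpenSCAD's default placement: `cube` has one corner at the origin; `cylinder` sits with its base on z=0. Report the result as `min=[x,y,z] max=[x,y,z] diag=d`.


min=[9.900,9.900,-6.500] max=[34.500,26.000,5.700] diag=31.831

A = translate([14.4, 14.4, -6.5]) cube([15.6, 7.1, 7.8]) → bbox [14.4,14.4,-6.5] .. [30,21.5,1.3]
B = cylinder(h=4.4, r=4.5) → bbox [-4.5,-4.5,0] .. [4.5,4.5,4.4]
lo = A.lo+B.lo = [14.4-4.5, 14.4-4.5, -6.5+0] = [9.900,9.900,-6.500]
hi = A.hi+B.hi = [30+4.5, 21.5+4.5, 1.3+4.4] = [34.500,26.000,5.700]
diag = √(24.6²+16.1²+12.2²) = √1013.21 = 31.831


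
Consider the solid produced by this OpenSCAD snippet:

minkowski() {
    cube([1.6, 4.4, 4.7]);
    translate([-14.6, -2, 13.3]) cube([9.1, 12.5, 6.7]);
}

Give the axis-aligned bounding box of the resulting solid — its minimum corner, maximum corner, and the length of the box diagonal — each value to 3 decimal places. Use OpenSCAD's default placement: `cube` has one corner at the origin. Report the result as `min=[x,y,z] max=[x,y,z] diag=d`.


min=[-14.600,-2.000,13.300] max=[-3.900,14.900,24.700] diag=23.023

A = translate([-14.6, -2, 13.3]) cube([9.1, 12.5, 6.7]) → bbox [-14.6,-2,13.3] .. [-5.5,10.5,20]
B = cube([1.6, 4.4, 4.7]) → bbox [0,0,0] .. [1.6,4.4,4.7]
lo = A.lo+B.lo = [-14.6+0, -2+0, 13.3+0] = [-14.600,-2.000,13.300]
hi = A.hi+B.hi = [-5.5+1.6, 10.5+4.4, 20+4.7] = [-3.900,14.900,24.700]
diag = √(10.7²+16.9²+11.4²) = √530.06 = 23.023


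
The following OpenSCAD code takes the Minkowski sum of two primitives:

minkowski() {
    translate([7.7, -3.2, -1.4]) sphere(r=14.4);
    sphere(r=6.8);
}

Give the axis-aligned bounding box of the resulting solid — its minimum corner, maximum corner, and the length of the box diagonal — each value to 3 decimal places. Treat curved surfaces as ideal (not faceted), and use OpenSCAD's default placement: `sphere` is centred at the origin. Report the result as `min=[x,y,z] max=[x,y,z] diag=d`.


A = translate([7.7, -3.2, -1.4]) sphere(r=14.4) → bbox [-6.7,-17.6,-15.8] .. [22.1,11.2,13]
B = sphere(r=6.8) → bbox [-6.8,-6.8,-6.8] .. [6.8,6.8,6.8]
lo = A.lo+B.lo = [-6.7-6.8, -17.6-6.8, -15.8-6.8] = [-13.500,-24.400,-22.600]
hi = A.hi+B.hi = [22.1+6.8, 11.2+6.8, 13+6.8] = [28.900,18.000,19.800]
diag = √(42.4²+42.4²+42.4²) = √5393.28 = 73.439

min=[-13.500,-24.400,-22.600] max=[28.900,18.000,19.800] diag=73.439


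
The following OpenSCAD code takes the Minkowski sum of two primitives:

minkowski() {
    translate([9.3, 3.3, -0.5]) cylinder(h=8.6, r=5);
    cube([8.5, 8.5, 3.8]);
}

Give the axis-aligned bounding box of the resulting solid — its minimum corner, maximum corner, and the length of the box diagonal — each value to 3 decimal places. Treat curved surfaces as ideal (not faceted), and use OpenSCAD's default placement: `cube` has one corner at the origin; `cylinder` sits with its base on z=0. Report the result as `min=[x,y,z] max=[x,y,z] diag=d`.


A = translate([9.3, 3.3, -0.5]) cylinder(h=8.6, r=5) → bbox [4.3,-1.7,-0.5] .. [14.3,8.3,8.1]
B = cube([8.5, 8.5, 3.8]) → bbox [0,0,0] .. [8.5,8.5,3.8]
lo = A.lo+B.lo = [4.3+0, -1.7+0, -0.5+0] = [4.300,-1.700,-0.500]
hi = A.hi+B.hi = [14.3+8.5, 8.3+8.5, 8.1+3.8] = [22.800,16.800,11.900]
diag = √(18.5²+18.5²+12.4²) = √838.26 = 28.953

min=[4.300,-1.700,-0.500] max=[22.800,16.800,11.900] diag=28.953


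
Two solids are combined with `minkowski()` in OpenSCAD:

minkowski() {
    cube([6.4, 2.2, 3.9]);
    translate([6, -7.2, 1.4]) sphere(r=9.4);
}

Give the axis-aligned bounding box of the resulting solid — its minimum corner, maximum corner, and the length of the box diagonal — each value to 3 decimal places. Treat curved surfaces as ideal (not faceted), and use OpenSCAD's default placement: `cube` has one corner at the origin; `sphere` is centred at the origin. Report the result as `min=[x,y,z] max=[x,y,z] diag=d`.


min=[-3.400,-16.600,-8.000] max=[21.800,4.400,14.700] diag=39.891

A = translate([6, -7.2, 1.4]) sphere(r=9.4) → bbox [-3.4,-16.6,-8] .. [15.4,2.2,10.8]
B = cube([6.4, 2.2, 3.9]) → bbox [0,0,0] .. [6.4,2.2,3.9]
lo = A.lo+B.lo = [-3.4+0, -16.6+0, -8+0] = [-3.400,-16.600,-8.000]
hi = A.hi+B.hi = [15.4+6.4, 2.2+2.2, 10.8+3.9] = [21.800,4.400,14.700]
diag = √(25.2²+21²+22.7²) = √1591.33 = 39.891


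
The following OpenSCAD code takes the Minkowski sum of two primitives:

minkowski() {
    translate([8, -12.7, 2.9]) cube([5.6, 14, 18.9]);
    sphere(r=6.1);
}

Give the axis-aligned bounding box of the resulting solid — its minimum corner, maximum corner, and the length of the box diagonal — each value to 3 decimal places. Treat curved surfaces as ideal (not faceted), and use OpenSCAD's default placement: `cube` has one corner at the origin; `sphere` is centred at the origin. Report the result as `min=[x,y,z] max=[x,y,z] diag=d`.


A = translate([8, -12.7, 2.9]) cube([5.6, 14, 18.9]) → bbox [8,-12.7,2.9] .. [13.6,1.3,21.8]
B = sphere(r=6.1) → bbox [-6.1,-6.1,-6.1] .. [6.1,6.1,6.1]
lo = A.lo+B.lo = [8-6.1, -12.7-6.1, 2.9-6.1] = [1.900,-18.800,-3.200]
hi = A.hi+B.hi = [13.6+6.1, 1.3+6.1, 21.8+6.1] = [19.700,7.400,27.900]
diag = √(17.8²+26.2²+31.1²) = √1970.49 = 44.390

min=[1.900,-18.800,-3.200] max=[19.700,7.400,27.900] diag=44.390
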